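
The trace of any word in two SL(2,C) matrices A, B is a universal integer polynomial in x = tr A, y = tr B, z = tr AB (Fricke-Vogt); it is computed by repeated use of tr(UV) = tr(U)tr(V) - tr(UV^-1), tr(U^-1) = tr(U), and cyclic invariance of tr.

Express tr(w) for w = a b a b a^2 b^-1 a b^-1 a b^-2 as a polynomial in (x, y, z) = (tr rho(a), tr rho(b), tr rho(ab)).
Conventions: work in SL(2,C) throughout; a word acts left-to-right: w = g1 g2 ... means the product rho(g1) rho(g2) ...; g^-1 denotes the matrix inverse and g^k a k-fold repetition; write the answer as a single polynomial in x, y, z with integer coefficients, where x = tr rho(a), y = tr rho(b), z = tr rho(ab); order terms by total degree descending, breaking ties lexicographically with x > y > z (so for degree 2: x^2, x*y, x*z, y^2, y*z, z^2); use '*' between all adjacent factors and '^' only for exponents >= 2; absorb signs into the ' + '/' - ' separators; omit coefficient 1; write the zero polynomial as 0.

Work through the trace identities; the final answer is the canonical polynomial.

tr(b a b a) = tr(a b) tr(a b) - tr(1) = z^2 - 2
tr(b a b) = tr(b) tr(a b) - tr(a) = y*z - x
tr(a b a b a) = tr(a) tr(b a b a) - tr(b a b) = x*z^2 - y*z - x
so tr(a^2 b a b a) = tr(a) tr(a b a b a) - tr(a b a b) = x^2*z^2 - x*y*z - x^2 - z^2 + 2
reduce: tr(a^2 b a b a^2) = tr(a) tr(a^2 b a b a) - tr(a^2 b a b) = x^3*z^2 - x^2*y*z - x^3 - 2*x*z^2 + y*z + 3*x
so tr(a b a b a^4) = tr(a) tr(a^2 b a b a^2) - tr(a^2 b a b a) = x^4*z^2 - x^3*y*z - x^4 - 3*x^2*z^2 + 2*x*y*z + 4*x^2 + z^2 - 2
so tr(b a b a b a) = tr(b a) tr(b a b a) - tr(b^-1 a^-1) = z^3 - 3*z
reduce: tr(a b a) = tr(a) tr(b a) - tr(b) = x*z - y
so tr(b a b a b) = tr(b) tr(a b a b) - tr(a b a) = y*z^2 - x*z - y
so tr(b a b a b a^2) = tr(a) tr(b a b a b a) - tr(b a b a b) = x*z^3 - y*z^2 - 2*x*z + y
so tr(a^2 b a b a b a) = tr(a) tr(b a b a b a^2) - tr(b a b a b a) = x^2*z^3 - x*y*z^2 - 2*x^2*z - z^3 + x*y + 3*z
tr(a b a b a^4 b) = tr(a) tr(a^2 b a b a b a) - tr(a^2 b a b a b) = x^3*z^3 - x^2*y*z^2 - 2*x^3*z - 2*x*z^3 + x^2*y + y*z^2 + 5*x*z - y
reduce: tr(b^-1 a b a b a^4) = tr(a b a b a^4) tr(b) - tr(a b a b a^4 b) = x^4*y*z^2 - x^3*y^2*z - x^3*z^3 - x^4*y - 2*x^2*y*z^2 + 2*x^3*z + 2*x*y^2*z + 2*x*z^3 + 3*x^2*y - 5*x*z - y
so tr(a^2 b^-2 a b a b a^2) = tr(b^-1 a b a b a^4) tr(b) - tr(b^-1 a b a b a^4 b) = x^4*y^2*z^2 - x^3*y^3*z - x^3*y*z^3 - x^4*y^2 - x^4*z^2 - 2*x^2*y^2*z^2 + 3*x^3*y*z + 2*x*y^3*z + 2*x*y*z^3 + x^4 + 3*x^2*y^2 + 3*x^2*z^2 - 7*x*y*z - 4*x^2 - y^2 - z^2 + 2
tr(a b a^2) = tr(a) tr(b a^2) - tr(b a) = x^2*z - x*y - z
reduce: tr(a^3 b a) = tr(a) tr(a b a^2) - tr(a b a) = x^3*z - x^2*y - 2*x*z + y
tr(b a^3 b a b) = tr(b) tr(a^3 b a b) - tr(a^3 b a) = x^2*y*z^2 - x^3*z - x*y^2*z - y*z^2 + 2*x*z + y
tr(a b a b a^2 b a^2) = tr(a) tr(b a^3 b a b a) - tr(b a^3 b a b) = x^3*z^3 - 2*x^2*y*z^2 - x^3*z + x*y^2*z - x*z^3 + x^2*y + y*z^2 + x*z - y
so tr(b a b a b a b a) = tr(a b a b a b) tr(a b) - tr(b a b a) = z^4 - 4*z^2 + 2
so tr(b a b a b a b) = tr(b) tr(a b a b a b) - tr(a b a b a) = y*z^3 - x*z^2 - 2*y*z + x
reduce: tr(b a^2 b a b a b a) = tr(a) tr(b a b a b a b a) - tr(b a b a b a b) = x*z^4 - y*z^3 - 3*x*z^2 + 2*y*z + x
tr(b a b a b^2) = tr(b) tr(b a b a b) - tr(b a b a) = y^2*z^2 - x*y*z - y^2 - z^2 + 2
tr(b a^2 b a b a b) = tr(a) tr(b a b a b^2 a) - tr(b a b a b^2) = x*y*z^3 - x^2*z^2 - y^2*z^2 - x*y*z + x^2 + y^2 + z^2 - 2
reduce: tr(a b a b a^2 b a^2 b) = tr(a) tr(b a^2 b a b a b a) - tr(b a^2 b a b a b) = x^2*z^4 - 2*x*y*z^3 - 2*x^2*z^2 + y^2*z^2 + 3*x*y*z - y^2 - z^2 + 2
so tr(a b a b a^2 b a^2 b^-1) = tr(a b a b a^2 b a^2) tr(b) - tr(a b a b a^2 b a^2 b) = x^3*y*z^3 - 2*x^2*y^2*z^2 - x^2*z^4 - x^3*y*z + x*y^3*z + x*y*z^3 + x^2*y^2 + 2*x^2*z^2 - 2*x*y*z + z^2 - 2
tr(a^2 b^-2 a b a b a^2 b) = tr(a b a b a^2 b a^2 b^-1) tr(b) - tr(a b a b a^2 b a^2) = x^3*y^2*z^3 - 2*x^2*y^3*z^2 - x^2*y*z^4 - x^3*y^2*z - x^3*z^3 + x*y^4*z + x*y^2*z^3 + x^2*y^3 + 4*x^2*y*z^2 + x^3*z - 3*x*y^2*z + x*z^3 - x^2*y - x*z - y
tr(a b^-2 a b a b a^2 b^-1 a) = tr(a^2 b^-2 a b a b a^2) tr(b) - tr(a^2 b^-2 a b a b a^2 b) = x^4*y^3*z^2 - x^3*y^4*z - 2*x^3*y^2*z^3 - x^4*y^3 - x^4*y*z^2 + x^2*y*z^4 + 4*x^3*y^2*z + x^3*z^3 + x*y^4*z + x*y^2*z^3 + x^4*y + 2*x^2*y^3 - x^2*y*z^2 - x^3*z - 4*x*y^2*z - x*z^3 - 3*x^2*y - y^3 - y*z^2 + x*z + 3*y
so tr(b a b^2) = tr(b) tr(b a b) - tr(b a) = y^2*z - x*y - z
so tr(b a^2 b a b) = tr(a) tr(b a b^2 a) - tr(b a b^2) = x*y*z^2 - x^2*z - y^2*z + z
so tr(b a^2 b a b a^2) = tr(a) tr(b a^2 b a b a) - tr(b a^2 b a b) = x^2*z^3 - 2*x*y*z^2 - x^2*z + y^2*z + x*y - z
reduce: tr(a b a b a^3 b a) = tr(a) tr(b a^2 b a b a^2) - tr(b a^2 b a b a) = x^3*z^3 - 2*x^2*y*z^2 - x^3*z + x*y^2*z - x*z^3 + x^2*y + y*z^2 + x*z - y
reduce: tr(a b a b a^3 b a b) = tr(a) tr(b a b a b a b a^2) - tr(b a b a b a b a) = x^2*z^4 - x*y*z^3 - 3*x^2*z^2 - z^4 + 2*x*y*z + x^2 + 4*z^2 - 2
so tr(a b a b^-1 a b a b a^2) = tr(a b a b a^3 b a) tr(b) - tr(a b a b a^3 b a b) = x^3*y*z^3 - 2*x^2*y^2*z^2 - x^2*z^4 - x^3*y*z + x*y^3*z + x^2*y^2 + 3*x^2*z^2 + y^2*z^2 + z^4 - x*y*z - x^2 - y^2 - 4*z^2 + 2
reduce: tr(a^2) = tr(a) tr(a) - tr(1) = x^2 - 2
tr(b a^2 b) = tr(b) tr(a^2 b) - tr(a^2) = x*y*z - x^2 - y^2 + 2
so tr(a b a^2 b a) = tr(a) tr(b a^2 b a) - tr(b a^2 b) = x^2*z^2 - 2*x*y*z + y^2 - 2
tr(b a b a^2 b a b) = tr(b) tr(a b a^2 b a b) - tr(a b a^2 b a) = x*y*z^3 - x^2*z^2 - y^2*z^2 + 2
tr(a b a b a^2 b a b a) = tr(a) tr(b a b a^2 b a b a) - tr(b a b a^2 b a b) = x^2*z^4 - 2*x*y*z^3 - 2*x^2*z^2 + y^2*z^2 + 2*x*y*z + x^2 - 2
tr(b a b a b a b a b a) = tr(b a b a b a b a) tr(b a) - tr(a b a b a b) = z^5 - 5*z^3 + 5*z
so tr(b a b a b a b a b) = tr(b) tr(a b a b a b a b) - tr(a b a b a b a) = y*z^4 - x*z^3 - 3*y*z^2 + 2*x*z + y
reduce: tr(a b a b a^2 b a b a b) = tr(a) tr(b a b a b a b a b a) - tr(b a b a b a b a b) = x*z^5 - y*z^4 - 4*x*z^3 + 3*y*z^2 + 3*x*z - y
so tr(a b a b^-1 a b a b a^2 b) = tr(a b a b a^2 b a b a) tr(b) - tr(a b a b a^2 b a b a b) = x^2*y*z^4 - 2*x*y^2*z^3 - x*z^5 - 2*x^2*y*z^2 + y^3*z^2 + y*z^4 + 2*x*y^2*z + 4*x*z^3 + x^2*y - 3*y*z^2 - 3*x*z - y
so tr(b^-1 a b a b a^2 b^-1 a b a) = tr(a b a b^-1 a b a b a^2) tr(b) - tr(a b a b^-1 a b a b a^2 b) = x^3*y^2*z^3 - 2*x^2*y^3*z^2 - 2*x^2*y*z^4 - x^3*y^2*z + x*y^4*z + 2*x*y^2*z^3 + x*z^5 + x^2*y^3 + 5*x^2*y*z^2 - 3*x*y^2*z - 4*x*z^3 - 2*x^2*y - y^3 - y*z^2 + 3*x*z + 3*y
tr(a b a b a^2 b^-1 a b a) = tr(a b a^2 b a b a^2) tr(b) - tr(a b a^2 b a b a^2 b) = x^3*y*z^3 - 2*x^2*y^2*z^2 - x^2*z^4 - x^3*y*z + x*y^3*z + x*y*z^3 + x^2*y^2 + 2*x^2*z^2 - x*y*z - x^2 - y^2 + 2
tr(a b^-2 a b a b a^2 b^-1 a b) = tr(b^-1 a b a b a^2 b^-1 a b a) tr(b) - tr(b^-1 a b a b a^2 b^-1 a b a b) = x^3*y^3*z^3 - 2*x^2*y^4*z^2 - 2*x^2*y^2*z^4 - x^3*y^3*z - x^3*y*z^3 + x*y^5*z + 2*x*y^3*z^3 + x*y*z^5 + x^2*y^4 + 7*x^2*y^2*z^2 + x^2*z^4 + x^3*y*z - 4*x*y^3*z - 5*x*y*z^3 - 3*x^2*y^2 - 2*x^2*z^2 - y^4 - y^2*z^2 + 4*x*y*z + x^2 + 4*y^2 - 2
so tr(a b a b a^2 b^-1 a b^-1 a b^-2) = tr(a b^-2 a b a b a^2 b^-1 a) tr(b) - tr(a b^-2 a b a b a^2 b^-1 a b) = x^4*y^4*z^2 - x^3*y^5*z - 3*x^3*y^3*z^3 - x^4*y^4 - x^4*y^2*z^2 + 2*x^2*y^4*z^2 + 3*x^2*y^2*z^4 + 5*x^3*y^3*z + 2*x^3*y*z^3 - x*y^3*z^3 - x*y*z^5 + x^4*y^2 + x^2*y^4 - 8*x^2*y^2*z^2 - x^2*z^4 - 2*x^3*y*z + 4*x*y*z^3 + 2*x^2*z^2 - 3*x*y*z - x^2 - y^2 + 2

x^4*y^4*z^2 - x^3*y^5*z - 3*x^3*y^3*z^3 - x^4*y^4 - x^4*y^2*z^2 + 2*x^2*y^4*z^2 + 3*x^2*y^2*z^4 + 5*x^3*y^3*z + 2*x^3*y*z^3 - x*y^3*z^3 - x*y*z^5 + x^4*y^2 + x^2*y^4 - 8*x^2*y^2*z^2 - x^2*z^4 - 2*x^3*y*z + 4*x*y*z^3 + 2*x^2*z^2 - 3*x*y*z - x^2 - y^2 + 2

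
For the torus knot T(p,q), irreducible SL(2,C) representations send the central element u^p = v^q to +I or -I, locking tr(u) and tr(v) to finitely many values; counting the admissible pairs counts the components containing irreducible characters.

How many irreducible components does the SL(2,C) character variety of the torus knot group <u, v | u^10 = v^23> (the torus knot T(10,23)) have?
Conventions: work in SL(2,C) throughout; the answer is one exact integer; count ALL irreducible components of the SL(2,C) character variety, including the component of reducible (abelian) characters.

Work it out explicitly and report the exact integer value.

100

Gamma = < u, v | u^10 = v^23 > (torus knot T(10,23)); the central element u^10 = v^23 acts as +I or -I in any irreducible SL(2,C) representation.
This locks tr(u) to 2*cos(pi*alpha/10), alpha in 1..9, and tr(v) to 2*cos(pi*beta/23), beta in 1..22, on each component of irreducible characters.
Consistency of u^10 = (-1)^alpha I with v^23 = (-1)^beta I forces alpha = beta (mod 2).
Counting: 5 odd alphas x 11 odd betas + 4 even alphas x 11 even betas = 55 + 44 = 99.
That is 99 components of irreducible characters, and with the reducible (abelian) component the total is 100.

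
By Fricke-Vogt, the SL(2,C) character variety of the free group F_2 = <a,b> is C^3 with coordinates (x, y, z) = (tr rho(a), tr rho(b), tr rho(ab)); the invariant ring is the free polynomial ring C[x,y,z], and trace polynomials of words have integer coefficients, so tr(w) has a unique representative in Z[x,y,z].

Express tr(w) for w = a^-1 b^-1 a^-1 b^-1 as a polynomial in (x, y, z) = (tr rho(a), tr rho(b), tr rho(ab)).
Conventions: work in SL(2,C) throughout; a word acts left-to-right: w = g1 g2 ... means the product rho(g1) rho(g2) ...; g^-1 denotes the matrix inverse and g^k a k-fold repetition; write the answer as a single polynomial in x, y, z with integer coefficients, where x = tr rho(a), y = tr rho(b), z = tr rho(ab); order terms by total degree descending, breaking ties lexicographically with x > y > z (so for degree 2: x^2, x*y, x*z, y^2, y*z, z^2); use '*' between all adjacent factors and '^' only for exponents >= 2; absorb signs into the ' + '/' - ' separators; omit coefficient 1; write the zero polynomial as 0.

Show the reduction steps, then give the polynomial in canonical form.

tr(a^-1) = tr(a) = x
tr(a^-1 b) = tr(b) tr(a) - tr(b a)   [inverse elimination on a] = x*y - z
tr(a^-1 b^-1) = tr(a^-1) tr(b) - tr(a^-1 b)   [inverse elimination on b] = z
tr(b^-1 a^-1 b^-1) = tr(a^-1 b^-1) tr(b) - tr(a^-1)   [inverse elimination on b] = y*z - x
tr(a b a) = tr(a) tr(b a) - tr(b)   [square of a] = x*z - y
tr(a b a b) = tr(b a) tr(b a) - tr(1)   [split at a repeated b] = z^2 - 2
tr(b a b^-1 a) = tr(a b a) tr(b) - tr(a b a b)   [inverse elimination on b] = x*y*z - y^2 - z^2 + 2
tr(a b^-1 a^-1 b) = tr(b a b^-1) tr(a) - tr(b a b^-1 a)   [inverse elimination on a] = -x*y*z + x^2 + y^2 + z^2 - 2
tr(b^-1 a^-1 b^-1 a) = tr(a b^-1 a^-1) tr(b) - tr(a b^-1 a^-1 b)   [inverse elimination on b] = x*y*z - x^2 - z^2 + 2
tr(a^-1 b^-1 a^-1 b^-1) = tr(b^-1 a^-1 b^-1) tr(a) - tr(b^-1 a^-1 b^-1 a)   [inverse elimination on a] = z^2 - 2

z^2 - 2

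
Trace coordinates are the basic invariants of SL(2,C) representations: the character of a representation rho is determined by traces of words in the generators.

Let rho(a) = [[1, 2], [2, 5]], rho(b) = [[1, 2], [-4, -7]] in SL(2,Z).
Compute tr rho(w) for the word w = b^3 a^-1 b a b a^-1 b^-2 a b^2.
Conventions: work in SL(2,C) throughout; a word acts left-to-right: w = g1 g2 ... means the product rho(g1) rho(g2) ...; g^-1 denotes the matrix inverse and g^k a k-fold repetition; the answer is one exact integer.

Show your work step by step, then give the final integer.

114052506

rho(b) = [[1, 2], [-4, -7]]
... * rho(b) = [[1, 2], [-4, -7]]  ->  [[-7, -12], [24, 41]]
... * rho(b) = [[1, 2], [-4, -7]]  ->  [[41, 70], [-140, -239]]
... * rho(a^-1) = [[5, -2], [-2, 1]]  ->  [[65, -12], [-222, 41]]
... * rho(b) = [[1, 2], [-4, -7]]  ->  [[113, 214], [-386, -731]]
... * rho(a) = [[1, 2], [2, 5]]  ->  [[541, 1296], [-1848, -4427]]
... * rho(b) = [[1, 2], [-4, -7]]  ->  [[-4643, -7990], [15860, 27293]]
... * rho(a^-1) = [[5, -2], [-2, 1]]  ->  [[-7235, 1296], [24714, -4427]]
... * rho(b^-1) = [[-7, -2], [4, 1]]  ->  [[55829, 15766], [-190706, -53855]]
... * rho(b^-1) = [[-7, -2], [4, 1]]  ->  [[-327739, -95892], [1119522, 327557]]
... * rho(a) = [[1, 2], [2, 5]]  ->  [[-519523, -1134938], [1774636, 3876829]]
... * rho(b) = [[1, 2], [-4, -7]]  ->  [[4020229, 6905520], [-13732680, -23588531]]
... * rho(b) = [[1, 2], [-4, -7]]  ->  [[-23601851, -40298182], [80621444, 137654357]]
tr = -23601851 + 137654357 = 114052506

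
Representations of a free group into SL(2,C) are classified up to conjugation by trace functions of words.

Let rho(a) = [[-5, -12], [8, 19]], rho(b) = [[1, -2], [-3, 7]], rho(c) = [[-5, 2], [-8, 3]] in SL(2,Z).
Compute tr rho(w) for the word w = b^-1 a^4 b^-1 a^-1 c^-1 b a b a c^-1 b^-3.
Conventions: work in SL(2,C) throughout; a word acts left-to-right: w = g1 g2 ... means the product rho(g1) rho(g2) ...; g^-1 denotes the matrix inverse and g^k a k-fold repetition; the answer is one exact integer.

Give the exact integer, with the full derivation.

7497129041650656

rho(b^-1) = [[7, 2], [3, 1]]
... * rho(a) = [[-5, -12], [8, 19]]  ->  [[-19, -46], [-7, -17]]
... * rho(a) = [[-5, -12], [8, 19]]  ->  [[-273, -646], [-101, -239]]
... * rho(a) = [[-5, -12], [8, 19]]  ->  [[-3803, -8998], [-1407, -3329]]
... * rho(a) = [[-5, -12], [8, 19]]  ->  [[-52969, -125326], [-19597, -46367]]
... * rho(b^-1) = [[7, 2], [3, 1]]  ->  [[-746761, -231264], [-276280, -85561]]
... * rho(a^-1) = [[19, 12], [-8, -5]]  ->  [[-12338347, -7804812], [-4564832, -2887555]]
... * rho(c^-1) = [[3, -2], [8, -5]]  ->  [[-99453537, 63700754], [-36794936, 23567439]]
... * rho(b) = [[1, -2], [-3, 7]]  ->  [[-290555799, 644812352], [-107497253, 238561945]]
... * rho(a) = [[-5, -12], [8, 19]]  ->  [[6611277811, 15738104276], [2445981825, 5822643991]]
... * rho(b) = [[1, -2], [-3, 7]]  ->  [[-40603035017, 96944174310], [-15021950148, 35866544287]]
... * rho(a) = [[-5, -12], [8, 19]]  ->  [[978568569565, 2329175732094], [362042105036, 861727743229]]
... * rho(c^-1) = [[3, -2], [8, -5]]  ->  [[21569111565447, -13603015799600], [7979948260940, -5032722926217]]
... * rho(b^-1) = [[7, 2], [3, 1]]  ->  [[110174733559329, 29535207331294], [40761469047929, 10927173595663]]
... * rho(b^-1) = [[7, 2], [3, 1]]  ->  [[859828756909185, 249884674449952], [318111804122492, 92450111691521]]
... * rho(b^-1) = [[7, 2], [3, 1]]  ->  [[6768455321714151, 1969542188268322], [2504132963932007, 728673719936505]]
tr = 6768455321714151 + 728673719936505 = 7497129041650656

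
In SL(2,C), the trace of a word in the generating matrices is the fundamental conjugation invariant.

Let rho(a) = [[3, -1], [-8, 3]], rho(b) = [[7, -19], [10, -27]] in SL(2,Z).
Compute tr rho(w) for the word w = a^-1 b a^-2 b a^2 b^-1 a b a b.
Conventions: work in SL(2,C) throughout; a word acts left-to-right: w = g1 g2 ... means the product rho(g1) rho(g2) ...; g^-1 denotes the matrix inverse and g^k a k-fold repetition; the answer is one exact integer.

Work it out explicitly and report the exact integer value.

rho(a^-1) = [[3, 1], [8, 3]]
... * rho(b) = [[7, -19], [10, -27]]  ->  [[31, -84], [86, -233]]
... * rho(a^-1) = [[3, 1], [8, 3]]  ->  [[-579, -221], [-1606, -613]]
... * rho(a^-1) = [[3, 1], [8, 3]]  ->  [[-3505, -1242], [-9722, -3445]]
... * rho(b) = [[7, -19], [10, -27]]  ->  [[-36955, 100129], [-102504, 277733]]
... * rho(a) = [[3, -1], [-8, 3]]  ->  [[-911897, 337342], [-2529376, 935703]]
... * rho(a) = [[3, -1], [-8, 3]]  ->  [[-5434427, 1923923], [-15073752, 5336485]]
... * rho(b^-1) = [[-27, 19], [-10, 7]]  ->  [[127490299, -89786652], [353626454, -249045893]]
... * rho(a) = [[3, -1], [-8, 3]]  ->  [[1100764113, -396850255], [3053246506, -1100764133]]
... * rho(b) = [[7, -19], [10, -27]]  ->  [[3736846241, -10199561262], [10365084212, -28291052023]]
... * rho(a) = [[3, -1], [-8, 3]]  ->  [[92807028819, -34335530027], [257423668820, -95238240281]]
... * rho(b) = [[7, -19], [10, -27]]  ->  [[306293901463, -836274236832], [849583278930, -2319617219993]]
tr = 306293901463 + -2319617219993 = -2013323318530

-2013323318530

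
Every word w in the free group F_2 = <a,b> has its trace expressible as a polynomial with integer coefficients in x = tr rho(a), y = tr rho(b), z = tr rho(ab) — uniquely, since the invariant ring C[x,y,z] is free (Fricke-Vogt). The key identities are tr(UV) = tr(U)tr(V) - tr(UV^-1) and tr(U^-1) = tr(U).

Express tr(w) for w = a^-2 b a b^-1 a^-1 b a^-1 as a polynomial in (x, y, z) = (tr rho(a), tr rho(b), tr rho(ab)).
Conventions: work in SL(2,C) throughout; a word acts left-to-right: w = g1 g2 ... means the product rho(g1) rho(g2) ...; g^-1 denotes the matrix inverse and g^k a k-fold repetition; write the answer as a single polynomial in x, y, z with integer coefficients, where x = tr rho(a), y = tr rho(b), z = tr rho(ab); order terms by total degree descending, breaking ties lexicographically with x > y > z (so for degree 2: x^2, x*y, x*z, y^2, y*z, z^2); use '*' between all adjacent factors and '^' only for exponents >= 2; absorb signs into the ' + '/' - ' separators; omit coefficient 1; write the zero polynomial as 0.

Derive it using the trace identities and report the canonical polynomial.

-x^4*y^2*z + x^5*y + x^3*y^3 + 2*x^3*y*z^2 - x^4*z + x^2*y^2*z - x^2*z^3 - 5*x^3*y - 2*x*y^3 - 3*x*y*z^2 + 4*x^2*z + y^2*z + z^3 + 6*x*y - 3*z

tr(b^2) = tr(b) * tr(b) - tr(1) = y^2 - 2
reduce: tr(b^2 a) = tr(b) * tr(a b) - tr(a) = y*z - x
tr(a^-1 b^2) = tr(b^2) * tr(a) - tr(b^2 a) = x*y^2 - y*z - x
reduce: tr(b a^-2 b) = tr(a^-1 b^2) * tr(a) - tr(a^-1 b^2 a) = x^2*y^2 - x*y*z - x^2 - y^2 + 2
reduce: tr(b a b^2) = tr(b) * tr(a b^2) - tr(a b) = y^2*z - x*y - z
reduce: tr(a b a b) = tr(a b) * tr(a b) - tr(1) = z^2 - 2
tr(a b a) = tr(a) * tr(b a) - tr(b) = x*z - y
tr(b a b^2 a) = tr(b) * tr(a b a b) - tr(a b a) = y*z^2 - x*z - y
so tr(b a b^2 a^-1) = tr(b a b^2) * tr(a) - tr(b a b^2 a) = x*y^2*z - x^2*y - y*z^2 + y
tr(b a^-2 b a b) = tr(b a b^2 a^-1) * tr(a) - tr(b a b^2) = x^2*y^2*z - x^3*y - x*y*z^2 - y^2*z + 2*x*y + z
so tr(b a b a b a) = tr(a b a b) * tr(a b) - tr(b a) = z^3 - 3*z
reduce: tr(a^-1 b a b a b) = tr(b a b a b) * tr(a) - tr(b a b a b a) = x*y*z^2 - x^2*z - z^3 - x*y + 3*z
tr(b a^-2 b a b a) = tr(a^-1 b a b a b) * tr(a) - tr(a^-1 b a b a b a) = x^2*y*z^2 - x^3*z - x*z^3 - x^2*y - y*z^2 + 4*x*z + y
tr(a^-1 b a^-2 b a b) = tr(b a^-2 b a b) * tr(a) - tr(b a^-2 b a b a) = x^3*y^2*z - x^4*y - 2*x^2*y*z^2 + x^3*z - x*y^2*z + x*z^3 + 3*x^2*y + y*z^2 - 3*x*z - y
tr(a^-2 b a b^-1 a^-1 b) = tr(a^-1 b a^-2 b a) * tr(b) - tr(a^-1 b a^-2 b a b) = -x^3*y^2*z + x^4*y + x^2*y^3 + 2*x^2*y*z^2 - x^3*z - x*z^3 - 4*x^2*y - y^3 - y*z^2 + 3*x*z + 3*y
tr(a^-1 b a^-1 b a b) = tr(b a^-1 b a b) * tr(a) - tr(b a^-1 b a b a) = x^2*y^2*z - x^3*y - 2*x*y*z^2 + x^2*z + z^3 + 2*x*y - 3*z
tr(a^-1 b a b^-1 a^-1 b) = tr(a^-1 b a^-1 b a) * tr(b) - tr(a^-1 b a^-1 b a b) = -x^2*y^2*z + x^3*y + x*y^3 + 2*x*y*z^2 - x^2*z - y^2*z - z^3 - 3*x*y + 3*z
so tr(a^-2 b a b^-1 a^-1 b a^-1) = tr(a^-2 b a b^-1 a^-1 b) * tr(a) - tr(a^-2 b a b^-1 a^-1 b a) = -x^4*y^2*z + x^5*y + x^3*y^3 + 2*x^3*y*z^2 - x^4*z + x^2*y^2*z - x^2*z^3 - 5*x^3*y - 2*x*y^3 - 3*x*y*z^2 + 4*x^2*z + y^2*z + z^3 + 6*x*y - 3*z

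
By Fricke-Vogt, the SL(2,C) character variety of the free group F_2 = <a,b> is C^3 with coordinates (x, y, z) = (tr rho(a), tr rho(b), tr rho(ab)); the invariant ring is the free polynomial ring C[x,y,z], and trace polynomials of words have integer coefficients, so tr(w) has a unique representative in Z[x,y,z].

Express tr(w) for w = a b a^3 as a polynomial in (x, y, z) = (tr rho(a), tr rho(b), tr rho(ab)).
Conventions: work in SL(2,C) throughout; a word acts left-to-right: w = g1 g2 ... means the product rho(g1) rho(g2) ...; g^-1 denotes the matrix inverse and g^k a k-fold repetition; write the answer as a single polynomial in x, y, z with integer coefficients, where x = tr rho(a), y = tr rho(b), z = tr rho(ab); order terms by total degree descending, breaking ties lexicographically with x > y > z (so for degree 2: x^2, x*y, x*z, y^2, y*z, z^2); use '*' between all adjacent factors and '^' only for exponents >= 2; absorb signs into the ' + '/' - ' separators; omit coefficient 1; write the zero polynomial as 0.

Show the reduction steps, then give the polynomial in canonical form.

x^3*z - x^2*y - 2*x*z + y

tr(b a^2) = tr(a) * tr(b a) - tr(b)   [square of a] = x*z - y
next, tr(b a^3) = tr(a) * tr(b a^2) - tr(b a)   [square of a] = x^2*z - x*y - z
next, tr(a b a^3) = tr(a) * tr(b a^3) - tr(b a^2)   [square of a] = x^3*z - x^2*y - 2*x*z + y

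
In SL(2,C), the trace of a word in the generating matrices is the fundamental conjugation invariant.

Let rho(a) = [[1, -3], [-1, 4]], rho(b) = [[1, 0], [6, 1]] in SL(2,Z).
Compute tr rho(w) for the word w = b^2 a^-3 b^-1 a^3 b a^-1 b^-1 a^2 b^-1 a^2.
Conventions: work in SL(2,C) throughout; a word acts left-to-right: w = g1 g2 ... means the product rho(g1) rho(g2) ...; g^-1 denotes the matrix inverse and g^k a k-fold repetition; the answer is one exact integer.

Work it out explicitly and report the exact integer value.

68541761090

rho(b) = [[1, 0], [6, 1]]
... * rho(b) = [[1, 0], [6, 1]]  ->  [[1, 0], [12, 1]]
... * rho(a^-1) = [[4, 3], [1, 1]]  ->  [[4, 3], [49, 37]]
... * rho(a^-1) = [[4, 3], [1, 1]]  ->  [[19, 15], [233, 184]]
... * rho(a^-1) = [[4, 3], [1, 1]]  ->  [[91, 72], [1116, 883]]
... * rho(b^-1) = [[1, 0], [-6, 1]]  ->  [[-341, 72], [-4182, 883]]
... * rho(a) = [[1, -3], [-1, 4]]  ->  [[-413, 1311], [-5065, 16078]]
... * rho(a) = [[1, -3], [-1, 4]]  ->  [[-1724, 6483], [-21143, 79507]]
... * rho(a) = [[1, -3], [-1, 4]]  ->  [[-8207, 31104], [-100650, 381457]]
... * rho(b) = [[1, 0], [6, 1]]  ->  [[178417, 31104], [2188092, 381457]]
... * rho(a^-1) = [[4, 3], [1, 1]]  ->  [[744772, 566355], [9133825, 6945733]]
... * rho(b^-1) = [[1, 0], [-6, 1]]  ->  [[-2653358, 566355], [-32540573, 6945733]]
... * rho(a) = [[1, -3], [-1, 4]]  ->  [[-3219713, 10225494], [-39486306, 125404651]]
... * rho(a) = [[1, -3], [-1, 4]]  ->  [[-13445207, 50561115], [-164890957, 620077522]]
... * rho(b^-1) = [[1, 0], [-6, 1]]  ->  [[-316811897, 50561115], [-3885356089, 620077522]]
... * rho(a) = [[1, -3], [-1, 4]]  ->  [[-367373012, 1152680151], [-4505433611, 14136378355]]
... * rho(a) = [[1, -3], [-1, 4]]  ->  [[-1520053163, 5712839640], [-18641811966, 70061814253]]
tr = -1520053163 + 70061814253 = 68541761090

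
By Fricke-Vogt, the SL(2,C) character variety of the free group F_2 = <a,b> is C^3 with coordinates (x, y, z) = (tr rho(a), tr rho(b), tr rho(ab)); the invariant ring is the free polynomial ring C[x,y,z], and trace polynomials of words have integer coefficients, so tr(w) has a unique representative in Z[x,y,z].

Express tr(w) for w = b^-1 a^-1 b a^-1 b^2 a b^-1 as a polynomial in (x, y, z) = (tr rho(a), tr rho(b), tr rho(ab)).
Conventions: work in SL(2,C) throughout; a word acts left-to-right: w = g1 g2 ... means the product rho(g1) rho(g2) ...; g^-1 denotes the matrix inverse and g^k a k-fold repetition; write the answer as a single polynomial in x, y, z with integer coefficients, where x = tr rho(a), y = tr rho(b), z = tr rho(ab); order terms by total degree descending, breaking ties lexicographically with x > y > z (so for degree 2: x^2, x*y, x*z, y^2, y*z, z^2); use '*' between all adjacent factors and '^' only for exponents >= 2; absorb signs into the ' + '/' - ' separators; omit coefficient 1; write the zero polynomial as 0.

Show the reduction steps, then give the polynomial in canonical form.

-x^2*y^4*z + x^3*y^3 + x*y^5 + 2*x*y^3*z^2 - x^2*y^2*z - y^4*z - y^2*z^3 - 4*x*y^3 + 4*y^2*z + x*y - z

tr(b^2) = tr(b) * tr(b) - tr(1) = y^2 - 2
next, tr(b^3) = tr(b) * tr(b^2) - tr(b) = y^3 - 3*y
next, tr(b a b) = tr(b) * tr(a b) - tr(a) = y*z - x
tr(b^2 a b) = tr(b) * tr(b a b) - tr(b a) = y^2*z - x*y - z
tr(b^3 a b) = tr(b) * tr(b^2 a b) - tr(b^2 a) = y^3*z - x*y^2 - 2*y*z + x
next, tr(a b a b) = tr(a b) * tr(a b) - tr(1) = z^2 - 2
and tr(a b a) = tr(a) * tr(b a) - tr(b) = x*z - y
tr(a b a b^2) = tr(b) * tr(a b a b) - tr(a b a) = y*z^2 - x*z - y
tr(b^3 a b a) = tr(b) * tr(a b a b^2) - tr(a b a b) = y^2*z^2 - x*y*z - y^2 - z^2 + 2
next, tr(a^-1 b^3 a b) = tr(b^3 a b) * tr(a) - tr(b^3 a b a) = x*y^3*z - x^2*y^2 - y^2*z^2 - x*y*z + x^2 + y^2 + z^2 - 2
and tr(b^-1 a^-1 b^3 a) = tr(a^-1 b^3 a) * tr(b) - tr(a^-1 b^3 a b) = -x*y^3*z + x^2*y^2 + y^4 + y^2*z^2 + x*y*z - x^2 - 4*y^2 - z^2 + 2
and tr(b^2 a b^-2 a^-1 b) = tr(b^-1 a^-1 b^3 a) * tr(b) - tr(b^-1 a^-1 b^3 a b) = -x*y^4*z + x^2*y^3 + y^5 + y^3*z^2 + x*y^2*z - x^2*y - 5*y^3 - y*z^2 + 5*y
tr(a b^2 a) = tr(a) * tr(b^2 a) - tr(b^2) = x*y*z - x^2 - y^2 + 2
next, tr(a b a b^2 a) = tr(a) * tr(b a b^2 a) - tr(b a b^2) = x*y*z^2 - x^2*z - y^2*z + z
and tr(a b a b a b) = tr(a b) * tr(a b a b) - tr(a^-1 b^-1) = z^3 - 3*z
and tr(a b a b a) = tr(a) * tr(b a b a) - tr(b a b) = x*z^2 - y*z - x
tr(a b a b^2 a b) = tr(b) * tr(a b a b a b) - tr(a b a b a) = y*z^3 - x*z^2 - 2*y*z + x
and tr(b a b^2 a b^-1 a) = tr(a b a b^2 a) * tr(b) - tr(a b a b^2 a b) = x*y^2*z^2 - x^2*y*z - y^3*z - y*z^3 + x*z^2 + 3*y*z - x
tr(b^-1 a^-1 b a b^2 a) = tr(b a b^2 a b^-1) * tr(a) - tr(b a b^2 a b^-1 a) = -x*y^2*z^2 + 2*x^2*y*z + y^3*z + y*z^3 - x^3 - x*y^2 - x*z^2 - 3*y*z + 3*x
tr(b^2 a b^-2 a^-1 b a) = tr(b^-1 a^-1 b a b^2 a) * tr(b) - tr(b^-1 a^-1 b a b^2 a b) = -x*y^3*z^2 + 2*x^2*y^2*z + y^4*z + y^2*z^3 - x^3*y - x*y^3 - x*y*z^2 - 4*y^2*z + 4*x*y + z
and tr(b^-1 a^-1 b a^-1 b^2 a b^-1) = tr(b^2 a b^-2 a^-1 b) * tr(a) - tr(b^2 a b^-2 a^-1 b a) = -x^2*y^4*z + x^3*y^3 + x*y^5 + 2*x*y^3*z^2 - x^2*y^2*z - y^4*z - y^2*z^3 - 4*x*y^3 + 4*y^2*z + x*y - z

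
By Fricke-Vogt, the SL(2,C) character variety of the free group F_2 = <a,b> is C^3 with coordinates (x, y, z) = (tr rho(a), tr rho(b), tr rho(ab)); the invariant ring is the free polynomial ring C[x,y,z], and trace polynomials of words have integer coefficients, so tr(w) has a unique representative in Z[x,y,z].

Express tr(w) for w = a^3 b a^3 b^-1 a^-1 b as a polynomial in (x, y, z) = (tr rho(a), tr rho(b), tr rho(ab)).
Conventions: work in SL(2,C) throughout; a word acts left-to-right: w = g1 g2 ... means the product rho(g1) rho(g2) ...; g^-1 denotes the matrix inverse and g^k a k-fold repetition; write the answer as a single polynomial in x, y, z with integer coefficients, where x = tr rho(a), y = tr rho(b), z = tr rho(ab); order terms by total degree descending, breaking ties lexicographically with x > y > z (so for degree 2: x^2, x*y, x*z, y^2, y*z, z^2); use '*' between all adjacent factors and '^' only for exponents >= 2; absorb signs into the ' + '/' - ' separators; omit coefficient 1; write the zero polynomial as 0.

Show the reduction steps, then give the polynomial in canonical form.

-x^5*y*z^2 + x^6*z + 2*x^4*y^2*z + x^4*z^3 - x^5*y - x^3*y^3 + x^3*y*z^2 - 5*x^4*z - 3*x^2*y^2*z - 2*x^2*z^3 + 4*x^3*y + x*y^3 + 6*x^2*z + y^2*z + z^3 - 2*x*y - 3*z

tr(b a^2) = tr(a) tr(b a) - tr(b) = x*z - y
so tr(a^2 b a) = tr(a) tr(b a^2) - tr(b a) = x^2*z - x*y - z
so tr(a^2 b a^2) = tr(a) tr(a^2 b a) - tr(a^2 b) = x^3*z - x^2*y - 2*x*z + y
tr(a^4 b a) = tr(a) tr(a^2 b a^2) - tr(a^2 b a) = x^4*z - x^3*y - 3*x^2*z + 2*x*y + z
tr(a^3 b a^3) = tr(a) tr(a^4 b a) - tr(a^4 b) = x^5*z - x^4*y - 4*x^3*z + 3*x^2*y + 3*x*z - y
tr(b a b a) = tr(b a) tr(b a) - tr(1)   [split at repeated b] = z^2 - 2
reduce: tr(b a b) = tr(b) tr(a b) - tr(a) = y*z - x
so tr(b a^2 b a) = tr(a) tr(b a b a) - tr(b a b) = x*z^2 - y*z - x
tr(b^2) = tr(b) tr(b) - tr(1) = y^2 - 2
tr(b a^2 b) = tr(a) tr(b^2 a) - tr(b^2) = x*y*z - x^2 - y^2 + 2
tr(a b a^2 b a) = tr(a) tr(b a^2 b a) - tr(b a^2 b) = x^2*z^2 - 2*x*y*z + y^2 - 2
reduce: tr(b a^2 b a^3) = tr(a) tr(a b a^2 b a) - tr(a b a^2 b) = x^3*z^2 - 2*x^2*y*z + x*y^2 - x*z^2 + y*z - x
tr(a b a^4 b a) = tr(a) tr(b a^2 b a^3) - tr(b a^2 b a^2) = x^4*z^2 - 2*x^3*y*z + x^2*y^2 - 2*x^2*z^2 + 3*x*y*z - x^2 - y^2 + 2
reduce: tr(b a b a^3) = tr(a) tr(b a b a^2) - tr(b a b a) = x^2*z^2 - x*y*z - x^2 - z^2 + 2
tr(a b a^4 b) = tr(a) tr(b a b a^3) - tr(b a b a^2) = x^3*z^2 - x^2*y*z - x^3 - 2*x*z^2 + y*z + 3*x
tr(a b a^3 b a^3) = tr(a) tr(a b a^4 b a) - tr(a b a^4 b) = x^5*z^2 - 2*x^4*y*z + x^3*y^2 - 3*x^3*z^2 + 4*x^2*y*z - x*y^2 + 2*x*z^2 - y*z - x
reduce: tr(b a b a b a) = tr(b a b a) tr(b a) - tr(a b)   [split at repeated b] = z^3 - 3*z
reduce: tr(b a b a b) = tr(b) tr(a b a b) - tr(a b a) = y*z^2 - x*z - y
so tr(b a b a^2 b a) = tr(a) tr(b a b a b a) - tr(b a b a b) = x*z^3 - y*z^2 - 2*x*z + y
tr(b a b a^2 b) = tr(b) tr(a b a^2 b) - tr(a b a^2) = x*y*z^2 - x^2*z - y^2*z + z
reduce: tr(a b a^2 b a b a) = tr(a) tr(b a b a^2 b a) - tr(b a b a^2 b) = x^2*z^3 - 2*x*y*z^2 - x^2*z + y^2*z + x*y - z
so tr(b a b a^3 b a^2) = tr(a) tr(a b a^2 b a b a) - tr(a b a^2 b a b) = x^3*z^3 - 2*x^2*y*z^2 - x^3*z + x*y^2*z - x*z^3 + x^2*y + y*z^2 + x*z - y
so tr(b a b a^3 b a) = tr(a) tr(a b a b a b a) - tr(a b a b a b) = x^2*z^3 - x*y*z^2 - 2*x^2*z - z^3 + x*y + 3*z
tr(a b a^3 b a^3 b) = tr(a) tr(b a b a^3 b a^2) - tr(b a b a^3 b a) = x^4*z^3 - 2*x^3*y*z^2 - x^4*z + x^2*y^2*z - 2*x^2*z^3 + x^3*y + 2*x*y*z^2 + 3*x^2*z + z^3 - 2*x*y - 3*z
tr(b a^3 b a^3 b^-1 a) = tr(a b a^3 b a^3) tr(b) - tr(a b a^3 b a^3 b) = x^5*y*z^2 - 2*x^4*y^2*z - x^4*z^3 + x^3*y^3 - x^3*y*z^2 + x^4*z + 3*x^2*y^2*z + 2*x^2*z^3 - x^3*y - x*y^3 - 3*x^2*z - y^2*z - z^3 + x*y + 3*z
tr(a^3 b a^3 b^-1 a^-1 b) = tr(b a^3 b a^3 b^-1) tr(a) - tr(b a^3 b a^3 b^-1 a) = -x^5*y*z^2 + x^6*z + 2*x^4*y^2*z + x^4*z^3 - x^5*y - x^3*y^3 + x^3*y*z^2 - 5*x^4*z - 3*x^2*y^2*z - 2*x^2*z^3 + 4*x^3*y + x*y^3 + 6*x^2*z + y^2*z + z^3 - 2*x*y - 3*z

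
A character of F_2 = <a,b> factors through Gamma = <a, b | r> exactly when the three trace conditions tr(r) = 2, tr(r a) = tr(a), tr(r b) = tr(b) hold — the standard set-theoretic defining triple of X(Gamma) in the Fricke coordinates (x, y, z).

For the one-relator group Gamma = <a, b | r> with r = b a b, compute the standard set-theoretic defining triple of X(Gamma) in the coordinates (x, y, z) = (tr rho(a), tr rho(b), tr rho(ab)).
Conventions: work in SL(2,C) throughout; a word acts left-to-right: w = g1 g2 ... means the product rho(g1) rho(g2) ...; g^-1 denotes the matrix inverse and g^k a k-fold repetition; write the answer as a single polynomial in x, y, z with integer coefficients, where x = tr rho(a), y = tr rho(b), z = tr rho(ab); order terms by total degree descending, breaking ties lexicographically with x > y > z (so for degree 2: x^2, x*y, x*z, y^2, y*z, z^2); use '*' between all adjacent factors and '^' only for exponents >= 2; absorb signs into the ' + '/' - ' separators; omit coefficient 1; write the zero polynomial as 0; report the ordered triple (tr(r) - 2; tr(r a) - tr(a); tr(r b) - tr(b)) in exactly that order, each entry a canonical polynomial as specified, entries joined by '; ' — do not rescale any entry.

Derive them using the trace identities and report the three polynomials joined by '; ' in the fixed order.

trace(b a b) = trace(b) trace(a b) - trace(a) = y*z - x
trace(b a b a) = trace(a b) trace(a b) - trace(1)  (split on a) = z^2 - 2
trace(b a b^2) = trace(b) trace(b a b) - trace(b a)  (reduce the b square) = y^2*z - x*y - z
assemble the triple (trace(r) - 2; trace(r a) - x; trace(r b) - y)

y*z - x - 2; z^2 - x - 2; y^2*z - x*y - y - z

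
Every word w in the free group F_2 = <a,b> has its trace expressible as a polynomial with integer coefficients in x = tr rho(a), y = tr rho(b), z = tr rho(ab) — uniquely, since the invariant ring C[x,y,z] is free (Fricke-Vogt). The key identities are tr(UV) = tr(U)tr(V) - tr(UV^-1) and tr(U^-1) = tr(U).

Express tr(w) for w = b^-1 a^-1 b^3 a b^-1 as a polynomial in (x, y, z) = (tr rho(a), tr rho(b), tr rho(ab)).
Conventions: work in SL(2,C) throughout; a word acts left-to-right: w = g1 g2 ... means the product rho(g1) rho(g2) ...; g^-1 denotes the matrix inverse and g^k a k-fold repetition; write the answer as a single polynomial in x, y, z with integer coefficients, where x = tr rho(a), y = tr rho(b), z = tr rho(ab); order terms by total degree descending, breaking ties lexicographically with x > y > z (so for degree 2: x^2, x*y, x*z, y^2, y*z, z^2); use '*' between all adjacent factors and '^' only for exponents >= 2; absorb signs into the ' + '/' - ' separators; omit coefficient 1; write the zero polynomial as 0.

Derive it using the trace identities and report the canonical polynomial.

trace(a^2 b) = trace(a) * trace(b a) - trace(b)  (reduce the a square) = x*z - y
trace(a^2) = trace(a) * trace(a) - trace(1)  (reduce the a square) = x^2 - 2
trace(b a^2 b) = trace(b) * trace(a^2 b) - trace(a^2)  (reduce the b square) = x*y*z - x^2 - y^2 + 2
trace(a b^3 a) = trace(b) * trace(b a^2 b) - trace(b a^2)  (reduce the b square) = x*y^2*z - x^2*y - y^3 - x*z + 3*y
trace(a b a b) = trace(a b) * trace(a b) - trace(1)  (split on a) = z^2 - 2
so trace(b a b a b) = trace(b) * trace(a b a b) - trace(a b a)  (reduce the b square) = y*z^2 - x*z - y
trace(a b^3 a b) = trace(b) * trace(b a b a b) - trace(b a b a)  (reduce the b square) = y^2*z^2 - x*y*z - y^2 - z^2 + 2
so trace(a b^3 a b^-1) = trace(a b^3 a) * trace(b) - trace(a b^3 a b)  (eliminate b^-1) = x*y^3*z - x^2*y^2 - y^4 - y^2*z^2 + 4*y^2 + z^2 - 2
trace(b^3 a b^-2 a) = trace(a b^3 a b^-1) * trace(b) - trace(a b^3 a)  (eliminate b^-1) = x*y^4*z - x^2*y^3 - y^5 - y^3*z^2 - x*y^2*z + x^2*y + 5*y^3 + y*z^2 + x*z - 5*y
trace(b^-1 a^-1 b^3 a b^-1) = trace(b^3 a b^-2) * trace(a) - trace(b^3 a b^-2 a)  (eliminate a^-1) = -x*y^4*z + x^2*y^3 + y^5 + y^3*z^2 + x*y^2*z - x^2*y - 5*y^3 - y*z^2 + 5*y

-x*y^4*z + x^2*y^3 + y^5 + y^3*z^2 + x*y^2*z - x^2*y - 5*y^3 - y*z^2 + 5*y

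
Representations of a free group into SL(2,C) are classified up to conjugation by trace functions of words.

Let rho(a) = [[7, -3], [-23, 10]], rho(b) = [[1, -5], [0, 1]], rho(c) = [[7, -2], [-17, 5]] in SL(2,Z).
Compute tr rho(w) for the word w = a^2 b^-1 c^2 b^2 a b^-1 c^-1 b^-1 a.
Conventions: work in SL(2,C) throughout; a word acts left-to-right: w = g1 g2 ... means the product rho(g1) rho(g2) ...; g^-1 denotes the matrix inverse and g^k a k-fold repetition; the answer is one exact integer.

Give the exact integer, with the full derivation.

rho(a) = [[7, -3], [-23, 10]]
... * rho(a) = [[7, -3], [-23, 10]]  ->  [[118, -51], [-391, 169]]
... * rho(b^-1) = [[1, 5], [0, 1]]  ->  [[118, 539], [-391, -1786]]
... * rho(c) = [[7, -2], [-17, 5]]  ->  [[-8337, 2459], [27625, -8148]]
... * rho(c) = [[7, -2], [-17, 5]]  ->  [[-100162, 28969], [331891, -95990]]
... * rho(b) = [[1, -5], [0, 1]]  ->  [[-100162, 529779], [331891, -1755445]]
... * rho(b) = [[1, -5], [0, 1]]  ->  [[-100162, 1030589], [331891, -3414900]]
... * rho(a) = [[7, -3], [-23, 10]]  ->  [[-24404681, 10606376], [80865937, -35144673]]
... * rho(b^-1) = [[1, 5], [0, 1]]  ->  [[-24404681, -111417029], [80865937, 369185012]]
... * rho(c^-1) = [[5, 2], [17, 7]]  ->  [[-2016112898, -828728565], [6680474889, 2746026958]]
... * rho(b^-1) = [[1, 5], [0, 1]]  ->  [[-2016112898, -10909293055], [6680474889, 36148401403]]
... * rho(a) = [[7, -3], [-23, 10]]  ->  [[236800949979, -103044591856], [-784649908046, 341442589363]]
tr = 236800949979 + 341442589363 = 578243539342

578243539342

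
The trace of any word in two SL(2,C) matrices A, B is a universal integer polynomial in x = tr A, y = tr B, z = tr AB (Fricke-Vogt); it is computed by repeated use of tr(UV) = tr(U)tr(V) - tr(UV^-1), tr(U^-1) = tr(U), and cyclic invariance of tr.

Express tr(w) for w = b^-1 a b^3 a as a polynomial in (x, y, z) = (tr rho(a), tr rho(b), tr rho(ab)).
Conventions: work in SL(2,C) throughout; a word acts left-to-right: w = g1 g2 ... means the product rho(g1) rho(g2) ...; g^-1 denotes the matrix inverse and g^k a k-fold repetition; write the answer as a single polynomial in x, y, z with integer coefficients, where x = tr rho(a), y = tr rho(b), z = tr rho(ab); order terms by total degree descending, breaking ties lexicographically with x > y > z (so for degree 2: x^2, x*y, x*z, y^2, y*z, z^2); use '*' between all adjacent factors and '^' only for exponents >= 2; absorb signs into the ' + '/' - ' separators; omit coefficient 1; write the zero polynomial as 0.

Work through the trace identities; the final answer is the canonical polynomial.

next, trace(b a b) = trace(b) * trace(a b) - trace(a)   [square of b] = y*z - x
trace(b^3 a) = trace(b) * trace(b a b) - trace(b a)   [square of b] = y^2*z - x*y - z
and trace(b^2) = trace(b) * trace(b) - trace(1)   [square of b] = y^2 - 2
next, trace(b^3) = trace(b) * trace(b^2) - trace(b)   [square of b] = y^3 - 3*y
trace(a b^3 a) = trace(a) * trace(b^3 a) - trace(b^3)   [square of a] = x*y^2*z - x^2*y - y^3 - x*z + 3*y
and trace(a b a b) = trace(b a) * trace(b a) - trace(1)   [split at a repeated b] = z^2 - 2
trace(a b a) = trace(a) * trace(b a) - trace(b)   [square of a] = x*z - y
next, trace(a b a b^2) = trace(b) * trace(a b a b) - trace(a b a)   [square of b] = y*z^2 - x*z - y
and trace(a b^3 a b) = trace(b) * trace(a b a b^2) - trace(a b a b)   [square of b] = y^2*z^2 - x*y*z - y^2 - z^2 + 2
trace(b^-1 a b^3 a) = trace(a b^3 a) * trace(b) - trace(a b^3 a b)   [inverse elimination on b] = x*y^3*z - x^2*y^2 - y^4 - y^2*z^2 + 4*y^2 + z^2 - 2

x*y^3*z - x^2*y^2 - y^4 - y^2*z^2 + 4*y^2 + z^2 - 2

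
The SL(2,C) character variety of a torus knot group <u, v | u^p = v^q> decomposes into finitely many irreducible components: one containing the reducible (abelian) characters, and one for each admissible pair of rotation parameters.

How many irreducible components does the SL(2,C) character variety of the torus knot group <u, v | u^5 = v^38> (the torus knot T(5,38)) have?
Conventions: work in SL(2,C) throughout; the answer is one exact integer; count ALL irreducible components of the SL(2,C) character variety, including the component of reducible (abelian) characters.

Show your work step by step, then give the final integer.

In the torus knot group T(5,38), u^5 = v^38 is central, so an irreducible representation sends it to +I or -I (Schur).
This locks tr(u) to 2*cos(pi*alpha/5), alpha in 1..4, and tr(v) to 2*cos(pi*beta/38), beta in 1..37, on each component of irreducible characters.
Consistency of u^5 = (-1)^alpha I with v^38 = (-1)^beta I forces alpha = beta (mod 2).
Enumerate parity-matched pairs: 2*19 odd-odd plus 2*18 even-even gives 74.
Total: 74 irreducible-character components + 1 reducible (abelian) component = 75.

75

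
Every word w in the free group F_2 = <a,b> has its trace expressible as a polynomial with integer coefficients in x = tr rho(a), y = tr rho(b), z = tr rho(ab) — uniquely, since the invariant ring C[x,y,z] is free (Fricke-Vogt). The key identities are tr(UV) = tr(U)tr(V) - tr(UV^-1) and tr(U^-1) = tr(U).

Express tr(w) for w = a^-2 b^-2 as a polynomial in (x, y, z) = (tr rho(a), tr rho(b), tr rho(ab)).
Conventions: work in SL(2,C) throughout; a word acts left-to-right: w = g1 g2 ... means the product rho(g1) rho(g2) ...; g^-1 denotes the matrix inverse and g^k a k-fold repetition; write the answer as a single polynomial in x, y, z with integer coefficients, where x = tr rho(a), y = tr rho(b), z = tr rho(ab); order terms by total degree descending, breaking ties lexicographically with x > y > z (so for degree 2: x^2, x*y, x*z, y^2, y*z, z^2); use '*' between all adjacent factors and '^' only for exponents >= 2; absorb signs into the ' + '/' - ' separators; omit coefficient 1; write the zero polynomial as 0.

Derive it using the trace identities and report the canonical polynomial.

tr(a^-1) = tr(a) = x
tr(a^-1 b) = tr(b) tr(a) - tr(b a) = x*y - z
tr(a^-1 b^-1) = tr(a^-1) tr(b) - tr(a^-1 b) = z
tr(a^-1 b^-2) = tr(a^-1 b^-1) tr(b) - tr(a^-1) = y*z - x
tr(b^-2) = tr(b^-1) tr(b) - tr(1) = y^2 - 2
tr(a^-2 b^-2) = tr(a^-1 b^-2) tr(a) - tr(a^-1 b^-2 a) = x*y*z - x^2 - y^2 + 2

x*y*z - x^2 - y^2 + 2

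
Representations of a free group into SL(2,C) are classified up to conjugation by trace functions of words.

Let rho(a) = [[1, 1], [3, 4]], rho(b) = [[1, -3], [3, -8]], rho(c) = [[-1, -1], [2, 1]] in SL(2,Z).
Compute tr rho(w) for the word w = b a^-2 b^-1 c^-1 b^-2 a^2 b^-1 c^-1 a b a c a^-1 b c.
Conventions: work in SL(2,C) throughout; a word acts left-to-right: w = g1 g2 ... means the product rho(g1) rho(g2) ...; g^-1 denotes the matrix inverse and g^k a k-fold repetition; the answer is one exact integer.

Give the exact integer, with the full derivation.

-8995854113

rho(b) = [[1, -3], [3, -8]]
... * rho(a^-1) = [[4, -1], [-3, 1]]  ->  [[13, -4], [36, -11]]
... * rho(a^-1) = [[4, -1], [-3, 1]]  ->  [[64, -17], [177, -47]]
... * rho(b^-1) = [[-8, 3], [-3, 1]]  ->  [[-461, 175], [-1275, 484]]
... * rho(c^-1) = [[1, 1], [-2, -1]]  ->  [[-811, -636], [-2243, -1759]]
... * rho(b^-1) = [[-8, 3], [-3, 1]]  ->  [[8396, -3069], [23221, -8488]]
... * rho(b^-1) = [[-8, 3], [-3, 1]]  ->  [[-57961, 22119], [-160304, 61175]]
... * rho(a) = [[1, 1], [3, 4]]  ->  [[8396, 30515], [23221, 84396]]
... * rho(a) = [[1, 1], [3, 4]]  ->  [[99941, 130456], [276409, 360805]]
... * rho(b^-1) = [[-8, 3], [-3, 1]]  ->  [[-1190896, 430279], [-3293687, 1190032]]
... * rho(c^-1) = [[1, 1], [-2, -1]]  ->  [[-2051454, -1621175], [-5673751, -4483719]]
... * rho(a) = [[1, 1], [3, 4]]  ->  [[-6914979, -8536154], [-19124908, -23608627]]
... * rho(b) = [[1, -3], [3, -8]]  ->  [[-32523441, 89034169], [-89950789, 246243740]]
... * rho(a) = [[1, 1], [3, 4]]  ->  [[234579066, 323613235], [648780431, 895024171]]
... * rho(c) = [[-1, -1], [2, 1]]  ->  [[412647404, 89034169], [1141267911, 246243740]]
... * rho(a^-1) = [[4, -1], [-3, 1]]  ->  [[1383487109, -323613235], [3826340424, -895024171]]
... * rho(b) = [[1, -3], [3, -8]]  ->  [[412647404, -1561555447], [1141267911, -4318827904]]
... * rho(c) = [[-1, -1], [2, 1]]  ->  [[-3535758298, -1974202851], [-9778923719, -5460095815]]
tr = -3535758298 + -5460095815 = -8995854113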